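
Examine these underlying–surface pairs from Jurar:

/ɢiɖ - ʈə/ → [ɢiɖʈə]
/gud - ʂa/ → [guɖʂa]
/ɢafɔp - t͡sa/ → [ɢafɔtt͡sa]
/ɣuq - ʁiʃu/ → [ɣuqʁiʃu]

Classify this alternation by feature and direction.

regressive place assimilation

The segment that alternates is /d/, which surfaces as [ɖ] when adjacent to /ʂ/.
The change alveolar → retroflex matches the place of the following /ʂ/, identifying this as place assimilation.
Manner and voice are unchanged, so the assimilation is partial, not total.
The other alternating form patterns the same way: /p/ → [t] before /t͡s/ (bilabial → alveolar, matching alveolar) — only place changes, and always toward the following segment.
Nothing changes in [ɢiɖʈə], [ɣuqʁiʃu]: there the adjacent consonants already agree in place (/ɖ/ and /ʈ/ are both retroflex; /q/ and /ʁ/ are both uvular), so these forms are consistent with the same rule.
Since the segment that changes precedes the conditioning segment, the assimilation is regressive.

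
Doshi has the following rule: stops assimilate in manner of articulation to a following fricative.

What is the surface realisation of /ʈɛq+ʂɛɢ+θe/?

[ʈɛχʂɛʁθe]

/q/ is a voiceless uvular stop. The following trigger /ʂ/ is a fricative, so /q/ must become a fricative as well.
The voiceless uvular fricative is [χ], so /q/ → [χ].
The same rule applies at the second boundary: /ɢ/ → [ʁ] next to /θ/.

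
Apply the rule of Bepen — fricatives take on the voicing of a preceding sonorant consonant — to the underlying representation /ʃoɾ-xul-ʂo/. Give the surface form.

/x/ is a voiceless velar fricative. The preceding trigger /ɾ/ is voiced, so /x/ must become voiced as well.
Changing only its voicing to voiced gives [ɣ] — the voiced velar fricative.
At the second juncture, /ʂ/ likewise becomes [ʐ] adjacent to /l/.

[ʃoɾɣulʐo]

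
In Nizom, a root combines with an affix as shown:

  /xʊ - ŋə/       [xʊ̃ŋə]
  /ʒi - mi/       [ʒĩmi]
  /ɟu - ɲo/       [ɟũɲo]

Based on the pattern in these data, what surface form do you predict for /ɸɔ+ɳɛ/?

The data show regressive nasality assimilation (vowel nasalisation): /ʊ/ → [ʊ̃] before /ŋ/; /i/ → [ĩ] before /m/; /u/ → [ũ] before /ɲ/ — a vowel is nasalised by an immediately following nasal consonant.
/ɔ/ sits next to the nasal /ɳ/ and is therefore nasalised to [ɔ̃].

[ɸɔ̃ɳɛ]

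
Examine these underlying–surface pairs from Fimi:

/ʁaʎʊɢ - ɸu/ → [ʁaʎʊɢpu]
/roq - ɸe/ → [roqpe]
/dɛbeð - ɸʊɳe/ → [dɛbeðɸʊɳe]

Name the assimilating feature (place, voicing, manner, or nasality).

Underlying /ɸ/ is realised as [p] next to /ɢ/; /ɢ/ itself does not change.
/ɸ/ is a fricative while /ɢ/ is a stop; the output [p] is a stop, matching the trigger — so the feature that spreads is manner.
The other alternating form patterns the same way: /ɸ/ → [p] after /q/ (fricative → stop, matching a stop) — only manner changes, and always toward the preceding segment.
Nothing changes in [dɛbeðɸʊɳe]: there the adjacent consonants already agree in manner (/ɸ/ and /ð/ are both fricatives), so this form is consistent with the same rule.

manner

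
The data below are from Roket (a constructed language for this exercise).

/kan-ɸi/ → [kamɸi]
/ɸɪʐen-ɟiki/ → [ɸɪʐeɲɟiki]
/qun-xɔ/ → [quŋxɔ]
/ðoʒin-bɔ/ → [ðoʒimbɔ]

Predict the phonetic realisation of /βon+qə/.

[βoɴqə]

The data show regressive place assimilation: /n/ → [m] before /ɸ/; /n/ → [ɲ] before /ɟ/; /n/ → [ŋ] before /x/; /n/ → [m] before /b/. In each pair only place changes, matching the following consonant, while manner and voice stay constant.
/n/ is a voiced alveolar nasal. The following trigger /q/ is uvular, so /n/ must become uvular as well.
A voiced uvular nasal is [ɴ], so the surface segment is [ɴ].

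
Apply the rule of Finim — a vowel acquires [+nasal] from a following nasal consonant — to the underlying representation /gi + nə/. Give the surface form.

[gĩnə]

/i/ sits next to the nasal /n/ and is therefore nasalised to [ĩ].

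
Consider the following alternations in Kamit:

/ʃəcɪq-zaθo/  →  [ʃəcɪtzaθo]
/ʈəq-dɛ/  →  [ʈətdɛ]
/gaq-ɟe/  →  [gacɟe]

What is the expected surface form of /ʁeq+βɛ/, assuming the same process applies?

[ʁepβɛ]

The data show regressive place assimilation: /q/ → [t] before /z/; /q/ → [t] before /d/; /q/ → [c] before /ɟ/. In each pair only place changes, matching the following consonant, while manner and voice stay constant.
The rule targets /q/ (voiceless uvular stop), which sits before the trigger /β/ (bilabial).
A voiceless bilabial stop is [p], so the surface segment is [p].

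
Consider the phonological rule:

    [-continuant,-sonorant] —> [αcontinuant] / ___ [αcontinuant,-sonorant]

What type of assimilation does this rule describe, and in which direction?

regressive manner assimilation

The shared variable α links the value of [continuant] on the target to that of the neighbouring obstruent. [continuant] distinguishes stops from fricatives — a manner-of-articulation feature — so this is manner assimilation.
The conditioning segment sits to the right of the focus bar, meaning the trigger follows the segment that changes — regressive assimilation.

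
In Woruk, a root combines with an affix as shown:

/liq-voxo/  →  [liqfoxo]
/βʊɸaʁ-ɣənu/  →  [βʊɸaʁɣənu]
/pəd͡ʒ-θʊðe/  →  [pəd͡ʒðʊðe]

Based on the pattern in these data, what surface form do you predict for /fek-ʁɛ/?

[fekχɛ]

The data show progressive voicing assimilation: /v/ → [f] after /q/; /θ/ → [ð] after /d͡ʒ/. In each pair only voicing changes, matching the preceding consonant, while place and manner stay constant.
No alternation appears in [βʊɸaʁɣənu]: there the adjacent consonants already agree in voicing (/ɣ/ and /ʁ/ are both voiced), so this form is consistent with the same rule.
/ʁ/ is a voiced uvular fricative. The preceding trigger /k/ is voiceless, so /ʁ/ must become voiceless as well.
The voiceless uvular fricative is [χ], so /ʁ/ → [χ].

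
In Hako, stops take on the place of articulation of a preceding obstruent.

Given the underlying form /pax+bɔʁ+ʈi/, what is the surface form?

The rule targets /b/ (voiced bilabial stop), which sits after the trigger /x/ (velar).
Changing only its place to velar gives [g] — the voiced velar stop.
At the second juncture, /ʈ/ likewise becomes [q] adjacent to /ʁ/.

[paxgɔʁqi]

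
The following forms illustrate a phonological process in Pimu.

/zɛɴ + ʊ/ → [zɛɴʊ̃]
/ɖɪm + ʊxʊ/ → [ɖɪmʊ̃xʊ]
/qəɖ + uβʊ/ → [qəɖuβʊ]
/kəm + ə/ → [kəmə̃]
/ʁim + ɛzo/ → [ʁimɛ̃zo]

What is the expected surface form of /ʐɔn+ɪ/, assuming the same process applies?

[ʐɔnɪ̃]

The data show progressive nasality assimilation (vowel nasalisation): /ʊ/ → [ʊ̃] after /ɴ/; /ʊ/ → [ʊ̃] after /m/; /ə/ → [ə̃] after /m/; /ɛ/ → [ɛ̃] after /m/ — a vowel is nasalised by an immediately preceding nasal consonant.
No change occurs in [qəɖuβʊ] because the vowel at the boundary is adjacent to an oral consonant, not a nasal (/u/ next to /ɖ/).
The vowel /ɪ/ is adjacent to the preceding nasal /n/, so it acquires [+nasal] and surfaces as [ɪ̃].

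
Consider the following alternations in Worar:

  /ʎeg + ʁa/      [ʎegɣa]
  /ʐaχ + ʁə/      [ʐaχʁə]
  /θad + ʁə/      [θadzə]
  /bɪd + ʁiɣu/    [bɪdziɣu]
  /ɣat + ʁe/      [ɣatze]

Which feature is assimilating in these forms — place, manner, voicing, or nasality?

place

The segment that alternates is /ʁ/, which surfaces as [ɣ] when adjacent to /g/.
The change uvular → velar matches the place of the preceding /g/, identifying this as place assimilation.
Checking the remaining alternations: /ʁ/ → [z] after /d/ (uvular → alveolar, matching alveolar); /ʁ/ → [z] after /t/ (uvular → alveolar, matching alveolar) — only place changes, and always toward the preceding segment.
Nothing changes in [ʐaχʁə]: there the adjacent consonants already agree in place (/ʁ/ and /χ/ are both uvular), so this form is consistent with the same rule.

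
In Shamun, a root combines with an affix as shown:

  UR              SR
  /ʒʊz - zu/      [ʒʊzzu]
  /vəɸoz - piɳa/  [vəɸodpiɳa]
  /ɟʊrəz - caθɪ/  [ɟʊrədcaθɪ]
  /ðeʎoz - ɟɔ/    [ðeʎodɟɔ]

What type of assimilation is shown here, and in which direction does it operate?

regressive manner assimilation

Underlying /z/ is realised as [d] next to /p/; /p/ itself does not change.
/z/ is a fricative while /p/ is a stop; the output [d] is a stop, matching the trigger — so the feature that spreads is manner.
Place and voice are unchanged, so the assimilation is partial, not total.
The other alternating forms pattern the same way: /z/ → [d] before /c/ (fricative → stop, matching a stop); /z/ → [d] before /ɟ/ (fricative → stop, matching a stop) — only manner changes, and always toward the following segment.
Nothing changes in [ʒʊzzu]: there the adjacent consonants already agree in manner (/z/ and /z/ are both fricatives), so this form is consistent with the same rule.
Since the segment that changes precedes the conditioning segment, the assimilation is regressive.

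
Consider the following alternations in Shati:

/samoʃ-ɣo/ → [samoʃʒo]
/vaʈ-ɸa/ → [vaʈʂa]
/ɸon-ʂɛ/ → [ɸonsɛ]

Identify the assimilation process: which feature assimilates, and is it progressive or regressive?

progressive place assimilation

Comparing underlying and surface forms, /ɣ/ → [ʒ] is the alternation; the neighbouring /ʃ/ is constant.
The change velar → postalveolar matches the place of the preceding /ʃ/, identifying this as place assimilation.
Manner and voice are unchanged, so the assimilation is partial, not total.
The same holds elsewhere in the data: /ɸ/ → [ʂ] after /ʈ/ (bilabial → retroflex, matching retroflex); /ʂ/ → [s] after /n/ (retroflex → alveolar, matching alveolar) — only place changes, and always toward the preceding segment.
Since the segment that changes follows the conditioning segment, the assimilation is progressive.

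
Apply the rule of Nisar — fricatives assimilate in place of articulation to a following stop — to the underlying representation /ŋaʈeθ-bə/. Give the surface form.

/θ/ is a voiceless dental fricative. The following trigger /b/ is bilabial, so /θ/ must become bilabial as well.
The voiceless bilabial fricative is [ɸ], so /θ/ → [ɸ].

[ŋaʈeɸbə]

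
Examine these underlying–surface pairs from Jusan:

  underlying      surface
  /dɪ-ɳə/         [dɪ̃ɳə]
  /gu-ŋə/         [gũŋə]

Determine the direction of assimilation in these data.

regressive

The vowel /ɪ/ surfaces as nasalised [ɪ̃] next to the following nasal /ɳ/ — it has acquired the [+nasal] feature of its neighbour.
The other form shows the same pattern: /u/ → [ũ] before /ŋ/ — each time a vowel is nasalised next to a following nasal.
Because the conditioning nasal is to the right of the vowel that changes, the process is regressive (anticipatory).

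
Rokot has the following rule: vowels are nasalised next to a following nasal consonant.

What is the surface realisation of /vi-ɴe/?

/i/ sits next to the nasal /ɴ/ and is therefore nasalised to [ĩ].

[vĩɴe]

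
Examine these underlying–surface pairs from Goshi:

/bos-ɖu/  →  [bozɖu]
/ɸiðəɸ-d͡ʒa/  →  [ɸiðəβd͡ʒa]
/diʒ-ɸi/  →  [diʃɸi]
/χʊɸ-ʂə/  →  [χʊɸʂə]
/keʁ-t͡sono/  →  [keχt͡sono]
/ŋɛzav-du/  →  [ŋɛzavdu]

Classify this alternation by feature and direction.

regressive voicing assimilation

The segment that alternates is /s/, which surfaces as [z] when adjacent to /ɖ/.
/s/ is voiceless while /ɖ/ is voiced; the output [z] is voiced, matching the trigger — so the feature that spreads is voicing.
Place and manner are unchanged, so the assimilation is partial, not total.
Checking the remaining alternations: /ɸ/ → [β] before /d͡ʒ/ (voiceless → voiced, matching voiced); /ʒ/ → [ʃ] before /ɸ/ (voiced → voiceless, matching voiceless); /ʁ/ → [χ] before /t͡s/ (voiced → voiceless, matching voiceless) — only voicing changes, and always toward the following segment.
Nothing changes in [χʊɸʂə], [ŋɛzavdu]: there the adjacent consonants already agree in voicing (/ɸ/ and /ʂ/ are both voiceless; /v/ and /d/ are both voiced), so these forms are consistent with the same rule.
Since the segment that changes precedes the conditioning segment, the assimilation is regressive.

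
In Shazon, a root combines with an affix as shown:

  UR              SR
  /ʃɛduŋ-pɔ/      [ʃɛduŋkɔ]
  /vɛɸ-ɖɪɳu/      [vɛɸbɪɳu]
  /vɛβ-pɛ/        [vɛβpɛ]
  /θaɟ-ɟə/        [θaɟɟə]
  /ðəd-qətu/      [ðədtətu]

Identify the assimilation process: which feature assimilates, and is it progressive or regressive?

Underlying /p/ is realised as [k] next to /ŋ/; /ŋ/ itself does not change.
The change bilabial → velar matches the place of the preceding /ŋ/, identifying this as place assimilation.
Manner and voice are unchanged, so the assimilation is partial, not total.
Checking the remaining alternations: /ɖ/ → [b] after /ɸ/ (retroflex → bilabial, matching bilabial); /q/ → [t] after /d/ (uvular → alveolar, matching alveolar) — only place changes, and always toward the preceding segment.
Nothing changes in [vɛβpɛ], [θaɟɟə]: there the adjacent consonants already agree in place (/p/ and /β/ are both bilabial; /ɟ/ and /ɟ/ are both palatal), so these forms are consistent with the same rule.
Since the segment that changes follows the conditioning segment, the assimilation is progressive.

progressive place assimilation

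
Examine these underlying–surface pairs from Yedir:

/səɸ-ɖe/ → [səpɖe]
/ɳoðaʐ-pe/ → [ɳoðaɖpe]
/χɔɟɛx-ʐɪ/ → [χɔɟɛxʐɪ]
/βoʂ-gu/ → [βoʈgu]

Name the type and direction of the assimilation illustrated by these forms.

Underlying /ɸ/ is realised as [p] next to /ɖ/; /ɖ/ itself does not change.
/ɸ/ is a fricative while /ɖ/ is a stop; the output [p] is a stop, matching the trigger — so the feature that spreads is manner.
Place and voice are unchanged, so the assimilation is partial, not total.
The same holds elsewhere in the data: /ʐ/ → [ɖ] before /p/ (fricative → stop, matching a stop); /ʂ/ → [ʈ] before /g/ (fricative → stop, matching a stop) — only manner changes, and always toward the following segment.
Nothing changes in [χɔɟɛxʐɪ]: there the adjacent consonants already agree in manner (/x/ and /ʐ/ are both fricatives), so this form is consistent with the same rule.
The trigger is the following segment, so the direction is regressive (anticipatory).

regressive manner assimilation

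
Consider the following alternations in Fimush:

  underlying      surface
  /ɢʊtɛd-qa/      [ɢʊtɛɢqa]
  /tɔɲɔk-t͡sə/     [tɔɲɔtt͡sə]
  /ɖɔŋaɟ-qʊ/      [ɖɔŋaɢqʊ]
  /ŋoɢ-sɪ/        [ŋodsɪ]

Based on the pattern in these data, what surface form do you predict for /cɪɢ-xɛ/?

[cɪgxɛ]

The data show regressive place assimilation: /d/ → [ɢ] before /q/; /k/ → [t] before /t͡s/; /ɟ/ → [ɢ] before /q/; /ɢ/ → [d] before /s/. In each pair only place changes, matching the following consonant, while manner and voice stay constant.
/ɢ/ is a voiced uvular stop. The following trigger /x/ is velar, so /ɢ/ must become velar as well.
A voiced velar stop is [g], so the surface segment is [g].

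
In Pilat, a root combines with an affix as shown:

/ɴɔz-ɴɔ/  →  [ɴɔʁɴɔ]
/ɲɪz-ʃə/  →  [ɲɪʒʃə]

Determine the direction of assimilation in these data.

Underlying /z/ is realised as [ʁ] next to /ɴ/; /ɴ/ itself does not change.
/z/ is alveolar while /ɴ/ is uvular; the output [ʁ] is uvular, matching the trigger — so the feature that spreads is place.
Checking the remaining alternation: /z/ → [ʒ] before /ʃ/ (alveolar → postalveolar, matching postalveolar) — only place changes, and always toward the following segment.
The trigger is the following segment, so the direction is regressive (anticipatory).

regressive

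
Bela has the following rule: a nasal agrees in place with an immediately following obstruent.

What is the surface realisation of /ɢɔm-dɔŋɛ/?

[ɢɔndɔŋɛ]

The rule targets /m/ (voiced bilabial nasal), which sits before the trigger /d/ (alveolar).
The voiced alveolar nasal is [n], so /m/ → [n].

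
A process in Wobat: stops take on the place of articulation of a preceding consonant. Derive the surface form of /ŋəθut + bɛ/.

[ŋəθutdɛ]

/b/ is a voiced bilabial stop. The preceding trigger /t/ is alveolar, so /b/ must become alveolar as well.
Changing only its place to alveolar gives [d] — the voiced alveolar stop.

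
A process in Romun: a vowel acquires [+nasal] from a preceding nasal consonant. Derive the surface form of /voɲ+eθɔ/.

The vowel /e/ is adjacent to the preceding nasal /ɲ/, so it acquires [+nasal] and surfaces as [ẽ].

[voɲẽθɔ]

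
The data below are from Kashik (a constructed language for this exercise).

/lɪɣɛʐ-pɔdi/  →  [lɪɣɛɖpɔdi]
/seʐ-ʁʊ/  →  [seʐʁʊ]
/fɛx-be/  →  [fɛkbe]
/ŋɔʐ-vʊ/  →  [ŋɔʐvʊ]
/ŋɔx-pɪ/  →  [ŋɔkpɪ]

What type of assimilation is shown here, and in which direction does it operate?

Comparing underlying and surface forms, /ʐ/ → [ɖ] is the alternation; the neighbouring /p/ is constant.
/ʐ/ is a fricative while /p/ is a stop; the output [ɖ] is a stop, matching the trigger — so the feature that spreads is manner.
Place and voice are unchanged, so the assimilation is partial, not total.
Checking the remaining alternations: /x/ → [k] before /b/ (fricative → stop, matching a stop); /x/ → [k] before /p/ (fricative → stop, matching a stop) — only manner changes, and always toward the following segment.
No alternation appears in [seʐʁʊ], [ŋɔʐvʊ]: there the adjacent consonants already agree in manner (/ʐ/ and /ʁ/ are both fricatives; /ʐ/ and /v/ are both fricatives), so these forms are consistent with the same rule.
The trigger is the following segment, so the direction is regressive (anticipatory).

regressive manner assimilation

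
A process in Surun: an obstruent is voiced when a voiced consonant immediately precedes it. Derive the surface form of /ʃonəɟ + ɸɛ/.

/ɸ/ is a voiceless bilabial fricative. The preceding trigger /ɟ/ is voiced, so /ɸ/ must become voiced as well.
Changing only its voicing to voiced gives [β] — the voiced bilabial fricative.

[ʃonəɟβɛ]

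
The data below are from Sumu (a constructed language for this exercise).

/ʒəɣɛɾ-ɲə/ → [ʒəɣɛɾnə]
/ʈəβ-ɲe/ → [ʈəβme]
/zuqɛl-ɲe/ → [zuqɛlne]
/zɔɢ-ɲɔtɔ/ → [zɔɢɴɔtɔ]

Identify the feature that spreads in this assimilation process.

Comparing underlying and surface forms, /ɲ/ → [n] is the alternation; the neighbouring /ɾ/ is constant.
The change palatal → alveolar matches the place of the preceding /ɾ/, identifying this as place assimilation.
Checking the remaining alternations: /ɲ/ → [m] after /β/ (palatal → bilabial, matching bilabial); /ɲ/ → [n] after /l/ (palatal → alveolar, matching alveolar); /ɲ/ → [ɴ] after /ɢ/ (palatal → uvular, matching uvular) — only place changes, and always toward the preceding segment.

place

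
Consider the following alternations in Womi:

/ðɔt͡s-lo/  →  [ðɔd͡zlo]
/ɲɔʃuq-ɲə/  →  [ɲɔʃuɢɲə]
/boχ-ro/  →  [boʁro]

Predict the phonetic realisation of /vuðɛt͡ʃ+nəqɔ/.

[vuðɛd͡ʒnəqɔ]

The data show regressive voicing assimilation: /t͡s/ → [d͡z] before /l/; /q/ → [ɢ] before /ɲ/; /χ/ → [ʁ] before /r/. In each pair only voicing changes, matching the following consonant, while place and manner stay constant.
/t͡ʃ/ is a voiceless postalveolar affricate. The following trigger /n/ is voiced, so /t͡ʃ/ must become voiced as well.
Changing only its voicing to voiced gives [d͡ʒ] — the voiced postalveolar affricate.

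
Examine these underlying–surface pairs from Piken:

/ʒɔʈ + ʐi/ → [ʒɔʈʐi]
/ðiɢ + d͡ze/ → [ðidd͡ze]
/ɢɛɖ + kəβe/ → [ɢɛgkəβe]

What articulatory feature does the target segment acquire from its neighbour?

Underlying /ɢ/ is realised as [d] next to /d͡z/; /d͡z/ itself does not change.
/ɢ/ is uvular while /d͡z/ is alveolar; the output [d] is alveolar, matching the trigger — so the feature that spreads is place.
The same holds elsewhere in the data: /ɖ/ → [g] before /k/ (retroflex → velar, matching velar) — only place changes, and always toward the following segment.
No alternation appears in [ʒɔʈʐi]: there the adjacent consonants already agree in place (/ʈ/ and /ʐ/ are both retroflex), so this form is consistent with the same rule.

place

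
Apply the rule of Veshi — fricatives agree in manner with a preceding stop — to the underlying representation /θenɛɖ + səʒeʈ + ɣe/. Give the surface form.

[θenɛɖtəʒeʈge]

The rule targets /s/ (voiceless alveolar fricative), which sits after the trigger /ɖ/ (stop).
A voiceless alveolar stop is [t], so the surface segment is [t].
The same rule applies at the second boundary: /ɣ/ → [g] next to /ʈ/.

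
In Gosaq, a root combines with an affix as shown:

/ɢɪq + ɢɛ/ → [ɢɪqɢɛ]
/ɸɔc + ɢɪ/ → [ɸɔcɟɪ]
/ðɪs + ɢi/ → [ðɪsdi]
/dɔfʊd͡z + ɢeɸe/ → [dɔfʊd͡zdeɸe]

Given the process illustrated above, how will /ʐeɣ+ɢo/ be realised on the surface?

The data show progressive place assimilation: /ɢ/ → [ɟ] after /c/; /ɢ/ → [d] after /s/; /ɢ/ → [d] after /d͡z/. In each pair only place changes, matching the preceding consonant, while manner and voice stay constant.
No alternation appears in [ɢɪqɢɛ]: there the adjacent consonants already agree in place (/ɢ/ and /q/ are both uvular), so this form is consistent with the same rule.
/ɢ/ is a voiced uvular stop. The preceding trigger /ɣ/ is velar, so /ɢ/ must become velar as well.
Changing only its place to velar gives [g] — the voiced velar stop.

[ʐeɣgo]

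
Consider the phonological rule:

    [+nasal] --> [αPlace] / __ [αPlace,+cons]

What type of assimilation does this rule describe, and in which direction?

regressive place assimilation

The shared variable α links the value of the place features (abbreviated [Place]) on the target to the same value on the neighbouring segment, so place is the feature that assimilates.
Since the environment is written after the underscore, the trigger follows the target; the direction is regressive.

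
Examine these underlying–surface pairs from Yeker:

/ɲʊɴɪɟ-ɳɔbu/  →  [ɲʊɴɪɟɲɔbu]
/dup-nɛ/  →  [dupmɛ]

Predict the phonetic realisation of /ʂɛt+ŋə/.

The data show progressive place assimilation: /ɳ/ → [ɲ] after /ɟ/; /n/ → [m] after /p/. In each pair only place changes, matching the preceding consonant, while manner and voice stay constant.
The rule targets /ŋ/ (voiced velar nasal), which sits after the trigger /t/ (alveolar).
Changing only its place to alveolar gives [n] — the voiced alveolar nasal.

[ʂɛtnə]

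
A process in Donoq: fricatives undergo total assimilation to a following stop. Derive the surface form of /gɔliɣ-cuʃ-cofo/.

/ɣ/ is the segment targeted by the rule; it sits immediately before /c/, so it assimilates completely and surfaces as [c].
The same rule applies at the second boundary: /ʃ/ → [c] next to /c/.

[gɔliccuccofo]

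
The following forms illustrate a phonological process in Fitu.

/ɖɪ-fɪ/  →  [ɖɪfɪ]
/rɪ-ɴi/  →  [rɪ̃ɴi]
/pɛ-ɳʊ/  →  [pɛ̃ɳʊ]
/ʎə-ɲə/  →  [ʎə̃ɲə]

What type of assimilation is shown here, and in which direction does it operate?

regressive nasality assimilation (vowel nasalisation)

The vowel /ɪ/ surfaces as nasalised [ɪ̃] next to the following nasal /ɴ/ — it has acquired the [+nasal] feature of its neighbour.
The other forms show the same pattern: /ɛ/ → [ɛ̃] before /ɳ/; /ə/ → [ə̃] before /ɲ/ — each time a vowel is nasalised next to a following nasal.
No change occurs in [ɖɪfɪ] because the vowel at the boundary is adjacent to an oral consonant, not a nasal (/ɪ/ next to /f/).
Because the conditioning nasal is to the right of the vowel that changes, the process is regressive (anticipatory).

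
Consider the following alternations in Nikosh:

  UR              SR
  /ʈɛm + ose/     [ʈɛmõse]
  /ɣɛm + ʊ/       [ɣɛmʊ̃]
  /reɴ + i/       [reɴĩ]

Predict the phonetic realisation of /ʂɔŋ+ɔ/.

[ʂɔŋɔ̃]

The data show progressive nasality assimilation (vowel nasalisation): /o/ → [õ] after /m/; /ʊ/ → [ʊ̃] after /m/; /i/ → [ĩ] after /ɴ/ — a vowel is nasalised by an immediately preceding nasal consonant.
/ɔ/ sits next to the nasal /ŋ/ and is therefore nasalised to [ɔ̃].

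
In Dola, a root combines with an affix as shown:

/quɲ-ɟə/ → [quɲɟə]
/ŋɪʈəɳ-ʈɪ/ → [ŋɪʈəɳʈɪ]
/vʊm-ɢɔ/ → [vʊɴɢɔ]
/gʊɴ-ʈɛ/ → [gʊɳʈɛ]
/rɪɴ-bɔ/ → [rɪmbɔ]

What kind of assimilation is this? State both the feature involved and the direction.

regressive place assimilation

The segment that alternates is /m/, which surfaces as [ɴ] when adjacent to /ɢ/.
The change bilabial → uvular matches the place of the following /ɢ/, identifying this as place assimilation.
Manner and voice are unchanged, so the assimilation is partial, not total.
The same holds elsewhere in the data: /ɴ/ → [ɳ] before /ʈ/ (uvular → retroflex, matching retroflex); /ɴ/ → [m] before /b/ (uvular → bilabial, matching bilabial) — only place changes, and always toward the following segment.
No alternation appears in [quɲɟə], [ŋɪʈəɳʈɪ]: there the adjacent consonants already agree in place (/ɲ/ and /ɟ/ are both palatal; /ɳ/ and /ʈ/ are both retroflex), so these forms are consistent with the same rule.
Since the segment that changes precedes the conditioning segment, the assimilation is regressive.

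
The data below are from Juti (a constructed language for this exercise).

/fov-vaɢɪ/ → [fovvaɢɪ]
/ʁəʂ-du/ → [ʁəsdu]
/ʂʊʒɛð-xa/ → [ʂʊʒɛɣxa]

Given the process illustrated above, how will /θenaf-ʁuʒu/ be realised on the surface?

The data show regressive place assimilation: /ʂ/ → [s] before /d/; /ð/ → [ɣ] before /x/. In each pair only place changes, matching the following consonant, while manner and voice stay constant.
Nothing changes in [fovvaɢɪ]: there the adjacent consonants already agree in place (/v/ and /v/ are both labiodental), so this form is consistent with the same rule.
The rule targets /f/ (voiceless labiodental fricative), which sits before the trigger /ʁ/ (uvular).
Changing only its place to uvular gives [χ] — the voiceless uvular fricative.

[θenaχʁuʒu]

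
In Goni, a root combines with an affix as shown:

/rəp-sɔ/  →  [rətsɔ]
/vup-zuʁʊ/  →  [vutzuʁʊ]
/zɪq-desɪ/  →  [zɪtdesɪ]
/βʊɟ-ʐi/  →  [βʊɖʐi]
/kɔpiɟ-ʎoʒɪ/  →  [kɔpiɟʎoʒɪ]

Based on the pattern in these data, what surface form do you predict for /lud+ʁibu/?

The data show regressive place assimilation: /p/ → [t] before /s/; /p/ → [t] before /z/; /q/ → [t] before /d/; /ɟ/ → [ɖ] before /ʐ/. In each pair only place changes, matching the following consonant, while manner and voice stay constant.
Nothing changes in [kɔpiɟʎoʒɪ]: there the adjacent consonants already agree in place (/ɟ/ and /ʎ/ are both palatal), so this form is consistent with the same rule.
/d/ is a voiced alveolar stop. The following trigger /ʁ/ is uvular, so /d/ must become uvular as well.
Changing only its place to uvular gives [ɢ] — the voiced uvular stop.

[luɢʁibu]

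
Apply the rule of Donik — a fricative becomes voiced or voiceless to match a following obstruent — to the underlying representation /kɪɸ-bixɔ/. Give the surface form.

The rule targets /ɸ/ (voiceless bilabial fricative), which sits before the trigger /b/ (voiced).
A voiced bilabial fricative is [β], so the surface segment is [β].

[kɪβbixɔ]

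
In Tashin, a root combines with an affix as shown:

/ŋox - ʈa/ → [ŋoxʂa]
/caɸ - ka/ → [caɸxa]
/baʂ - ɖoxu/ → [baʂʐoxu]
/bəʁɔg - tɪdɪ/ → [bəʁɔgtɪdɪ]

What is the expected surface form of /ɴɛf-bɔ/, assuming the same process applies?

[ɴɛfβɔ]

The data show progressive manner assimilation: /ʈ/ → [ʂ] after /x/; /k/ → [x] after /ɸ/; /ɖ/ → [ʐ] after /ʂ/. In each pair only manner changes, matching the preceding consonant, while place and voice stay constant.
Nothing changes in [bəʁɔgtɪdɪ]: there the adjacent consonants already agree in manner (/t/ and /g/ are both stops), so this form is consistent with the same rule.
The rule targets /b/ (voiced bilabial stop), which sits after the trigger /f/ (fricative).
Changing only its manner to fricative gives [β] — the voiced bilabial fricative.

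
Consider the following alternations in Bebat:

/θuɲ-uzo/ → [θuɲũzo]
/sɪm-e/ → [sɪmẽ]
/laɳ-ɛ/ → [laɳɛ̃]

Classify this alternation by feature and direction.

progressive nasality assimilation (vowel nasalisation)

The vowel /u/ surfaces as nasalised [ũ] next to the preceding nasal /ɲ/ — it has acquired the [+nasal] feature of its neighbour.
Likewise in the remaining data: /e/ → [ẽ] after /m/; /ɛ/ → [ɛ̃] after /ɳ/ — each time a vowel is nasalised next to a preceding nasal.
Because the conditioning nasal is to the left of the vowel that changes, the process is progressive (perseverative).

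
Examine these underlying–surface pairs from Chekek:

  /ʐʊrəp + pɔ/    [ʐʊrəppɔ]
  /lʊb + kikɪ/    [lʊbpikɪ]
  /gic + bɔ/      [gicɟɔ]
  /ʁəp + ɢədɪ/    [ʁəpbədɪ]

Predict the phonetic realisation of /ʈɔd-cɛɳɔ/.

The data show progressive place assimilation: /k/ → [p] after /b/; /b/ → [ɟ] after /c/; /ɢ/ → [b] after /p/. In each pair only place changes, matching the preceding consonant, while manner and voice stay constant.
No alternation appears in [ʐʊrəppɔ]: there the adjacent consonants already agree in place (/p/ and /p/ are both bilabial), so this form is consistent with the same rule.
The rule targets /c/ (voiceless palatal stop), which sits after the trigger /d/ (alveolar).
A voiceless alveolar stop is [t], so the surface segment is [t].

[ʈɔdtɛɳɔ]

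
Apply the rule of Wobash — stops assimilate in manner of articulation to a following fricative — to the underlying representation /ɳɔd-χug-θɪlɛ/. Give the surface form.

[ɳɔzχuɣθɪlɛ]

The rule targets /d/ (voiced alveolar stop), which sits before the trigger /χ/ (fricative).
A voiced alveolar fricative is [z], so the surface segment is [z].
At the second juncture, /g/ likewise becomes [ɣ] adjacent to /θ/.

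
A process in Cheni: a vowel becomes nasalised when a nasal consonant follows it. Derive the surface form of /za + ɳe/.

[zãɳe]

The vowel /a/ is adjacent to the following nasal /ɳ/, so it acquires [+nasal] and surfaces as [ã].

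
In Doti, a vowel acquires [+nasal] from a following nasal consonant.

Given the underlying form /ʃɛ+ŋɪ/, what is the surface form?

/ɛ/ sits next to the nasal /ŋ/ and is therefore nasalised to [ɛ̃].

[ʃɛ̃ŋɪ]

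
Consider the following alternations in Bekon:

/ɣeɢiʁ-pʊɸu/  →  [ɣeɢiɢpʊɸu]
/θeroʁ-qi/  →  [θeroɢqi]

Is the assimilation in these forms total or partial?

partial assimilation

Comparing underlying and surface forms, /ʁ/ → [ɢ] is the alternation; the neighbouring /p/ is constant.
/ʁ/ is a fricative while /p/ is a stop; the output [ɢ] is a stop, matching the trigger — so the feature that spreads is manner.
Place and voice are unchanged, so the assimilation is partial, not total.
The other alternating form patterns the same way: /ʁ/ → [ɢ] before /q/ (fricative → stop, matching a stop) — only manner changes, and always toward the following segment.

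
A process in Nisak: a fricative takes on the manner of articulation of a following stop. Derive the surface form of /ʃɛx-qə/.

[ʃɛkqə]

The rule targets /x/ (voiceless velar fricative), which sits before the trigger /q/ (stop).
The voiceless velar stop is [k], so /x/ → [k].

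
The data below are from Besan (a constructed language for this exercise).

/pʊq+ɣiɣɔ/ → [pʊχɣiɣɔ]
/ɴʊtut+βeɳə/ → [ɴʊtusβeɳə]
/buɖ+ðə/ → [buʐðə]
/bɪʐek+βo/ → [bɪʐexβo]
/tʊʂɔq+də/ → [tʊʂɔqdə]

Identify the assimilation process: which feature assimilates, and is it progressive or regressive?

Underlying /q/ is realised as [χ] next to /ɣ/; /ɣ/ itself does not change.
The change stop → fricative matches the manner of the following /ɣ/, identifying this as manner assimilation.
Place and voice are unchanged, so the assimilation is partial, not total.
The other alternating forms pattern the same way: /t/ → [s] before /β/ (stop → fricative, matching a fricative); /ɖ/ → [ʐ] before /ð/ (stop → fricative, matching a fricative); /k/ → [x] before /β/ (stop → fricative, matching a fricative) — only manner changes, and always toward the following segment.
Nothing changes in [tʊʂɔqdə]: there the adjacent consonants already agree in manner (/q/ and /d/ are both stops), so this form is consistent with the same rule.
The trigger is the following segment, so the direction is regressive (anticipatory).

regressive manner assimilation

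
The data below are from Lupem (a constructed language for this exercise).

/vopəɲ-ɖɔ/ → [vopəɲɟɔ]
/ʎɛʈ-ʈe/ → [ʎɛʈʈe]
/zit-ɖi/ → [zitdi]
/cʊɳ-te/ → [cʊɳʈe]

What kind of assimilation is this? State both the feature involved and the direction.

progressive place assimilation

Underlying /ɖ/ is realised as [ɟ] next to /ɲ/; /ɲ/ itself does not change.
/ɖ/ is retroflex while /ɲ/ is palatal; the output [ɟ] is palatal, matching the trigger — so the feature that spreads is place.
Manner and voice are unchanged, so the assimilation is partial, not total.
Checking the remaining alternations: /ɖ/ → [d] after /t/ (retroflex → alveolar, matching alveolar); /t/ → [ʈ] after /ɳ/ (alveolar → retroflex, matching retroflex) — only place changes, and always toward the preceding segment.
Nothing changes in [ʎɛʈʈe]: there the adjacent consonants already agree in place (/ʈ/ and /ʈ/ are both retroflex), so this form is consistent with the same rule.
Since the segment that changes follows the conditioning segment, the assimilation is progressive.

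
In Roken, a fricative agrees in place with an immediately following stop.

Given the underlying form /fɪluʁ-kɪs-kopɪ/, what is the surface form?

[fɪluɣkɪxkopɪ]

The rule targets /ʁ/ (voiced uvular fricative), which sits before the trigger /k/ (velar).
The voiced velar fricative is [ɣ], so /ʁ/ → [ɣ].
The same rule applies at the second boundary: /s/ → [x] next to /k/.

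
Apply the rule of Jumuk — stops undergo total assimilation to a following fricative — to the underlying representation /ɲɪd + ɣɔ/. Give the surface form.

[ɲɪɣɣɔ]

/d/ is the segment targeted by the rule; it sits immediately before /ɣ/, so it assimilates completely and surfaces as [ɣ].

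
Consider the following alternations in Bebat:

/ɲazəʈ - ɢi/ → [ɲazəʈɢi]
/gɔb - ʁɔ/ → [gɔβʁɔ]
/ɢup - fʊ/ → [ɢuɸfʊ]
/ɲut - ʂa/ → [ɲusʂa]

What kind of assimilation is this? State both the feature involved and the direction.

regressive manner assimilation

Underlying /b/ is realised as [β] next to /ʁ/; /ʁ/ itself does not change.
/b/ is a stop while /ʁ/ is a fricative; the output [β] is a fricative, matching the trigger — so the feature that spreads is manner.
Place and voice are unchanged, so the assimilation is partial, not total.
The other alternating forms pattern the same way: /p/ → [ɸ] before /f/ (stop → fricative, matching a fricative); /t/ → [s] before /ʂ/ (stop → fricative, matching a fricative) — only manner changes, and always toward the following segment.
No alternation appears in [ɲazəʈɢi]: there the adjacent consonants already agree in manner (/ʈ/ and /ɢ/ are both stops), so this form is consistent with the same rule.
The trigger is the following segment, so the direction is regressive (anticipatory).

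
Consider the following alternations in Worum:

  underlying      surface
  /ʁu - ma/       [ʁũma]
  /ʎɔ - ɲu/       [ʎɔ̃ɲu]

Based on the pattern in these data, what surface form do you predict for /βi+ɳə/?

The data show regressive nasality assimilation (vowel nasalisation): /u/ → [ũ] before /m/; /ɔ/ → [ɔ̃] before /ɲ/ — a vowel is nasalised by an immediately following nasal consonant.
/i/ sits next to the nasal /ɳ/ and is therefore nasalised to [ĩ].

[βĩɳə]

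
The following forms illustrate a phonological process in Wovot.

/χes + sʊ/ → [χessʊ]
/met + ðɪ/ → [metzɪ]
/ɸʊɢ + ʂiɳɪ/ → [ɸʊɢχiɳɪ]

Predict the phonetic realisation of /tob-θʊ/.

[tobɸʊ]

The data show progressive place assimilation: /ð/ → [z] after /t/; /ʂ/ → [χ] after /ɢ/. In each pair only place changes, matching the preceding consonant, while manner and voice stay constant.
No alternation appears in [χessʊ]: there the adjacent consonants already agree in place (/s/ and /s/ are both alveolar), so this form is consistent with the same rule.
The rule targets /θ/ (voiceless dental fricative), which sits after the trigger /b/ (bilabial).
Changing only its place to bilabial gives [ɸ] — the voiceless bilabial fricative.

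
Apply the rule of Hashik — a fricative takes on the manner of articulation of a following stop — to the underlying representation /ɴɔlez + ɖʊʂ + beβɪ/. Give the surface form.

[ɴɔledɖʊʈbeβɪ]

/z/ is a voiced alveolar fricative. The following trigger /ɖ/ is a stop, so /z/ must become a stop as well.
A voiced alveolar stop is [d], so the surface segment is [d].
The same rule applies at the second boundary: /ʂ/ → [ʈ] next to /b/.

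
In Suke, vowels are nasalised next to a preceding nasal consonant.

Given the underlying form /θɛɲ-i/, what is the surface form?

/i/ sits next to the nasal /ɲ/ and is therefore nasalised to [ĩ].

[θɛɲĩ]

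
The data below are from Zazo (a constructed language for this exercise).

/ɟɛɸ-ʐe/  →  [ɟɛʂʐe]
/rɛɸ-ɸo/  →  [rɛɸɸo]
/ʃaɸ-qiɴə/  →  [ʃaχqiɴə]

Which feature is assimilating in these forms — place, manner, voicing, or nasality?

place

Comparing underlying and surface forms, /ɸ/ → [ʂ] is the alternation; the neighbouring /ʐ/ is constant.
/ɸ/ is bilabial while /ʐ/ is retroflex; the output [ʂ] is retroflex, matching the trigger — so the feature that spreads is place.
Checking the remaining alternation: /ɸ/ → [χ] before /q/ (bilabial → uvular, matching uvular) — only place changes, and always toward the following segment.
Nothing changes in [rɛɸɸo]: there the adjacent consonants already agree in place (/ɸ/ and /ɸ/ are both bilabial), so this form is consistent with the same rule.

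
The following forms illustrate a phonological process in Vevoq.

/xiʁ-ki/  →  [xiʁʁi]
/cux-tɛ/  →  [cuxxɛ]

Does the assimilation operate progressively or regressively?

progressive

Comparing underlying and surface forms, /k/ → [ʁ] is the alternation; the neighbouring /ʁ/ is constant.
The output [ʁ] is identical to the trigger /ʁ/ — every feature (place, manner, voicing) has been copied — so this is total assimilation.
The remaining alternation confirms this: /t/ → [x] after /x/ — in each case the output is a copy of the preceding consonant.
Since the segment that changes follows the conditioning segment, the assimilation is progressive.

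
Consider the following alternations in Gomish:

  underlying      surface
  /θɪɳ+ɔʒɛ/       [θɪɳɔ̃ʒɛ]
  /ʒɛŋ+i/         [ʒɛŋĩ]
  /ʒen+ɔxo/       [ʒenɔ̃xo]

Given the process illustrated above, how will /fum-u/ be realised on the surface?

[fumũ]

The data show progressive nasality assimilation (vowel nasalisation): /ɔ/ → [ɔ̃] after /ɳ/; /i/ → [ĩ] after /ŋ/; /ɔ/ → [ɔ̃] after /n/ — a vowel is nasalised by an immediately preceding nasal consonant.
The vowel /u/ is adjacent to the preceding nasal /m/, so it acquires [+nasal] and surfaces as [ũ].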